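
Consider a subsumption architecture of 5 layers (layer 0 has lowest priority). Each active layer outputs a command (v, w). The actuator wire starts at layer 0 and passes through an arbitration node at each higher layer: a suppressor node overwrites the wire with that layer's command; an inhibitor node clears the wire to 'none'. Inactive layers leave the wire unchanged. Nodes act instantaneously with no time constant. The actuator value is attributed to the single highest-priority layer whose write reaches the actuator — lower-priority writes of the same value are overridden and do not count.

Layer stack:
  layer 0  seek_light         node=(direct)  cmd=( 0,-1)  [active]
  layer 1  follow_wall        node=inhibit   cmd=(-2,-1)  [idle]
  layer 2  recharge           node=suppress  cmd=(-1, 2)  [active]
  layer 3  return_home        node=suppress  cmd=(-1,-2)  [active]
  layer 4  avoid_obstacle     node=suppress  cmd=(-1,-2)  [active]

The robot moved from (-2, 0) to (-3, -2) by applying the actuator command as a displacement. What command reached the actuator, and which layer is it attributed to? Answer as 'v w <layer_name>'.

-1 -2 avoid_obstacle

displacement = (-3, -2) − (-2, 0) = (-1, -2)
layer 0 (seek_light) active — direct: (0, -1)
layer 1 (follow_wall) idle — unchanged: (0, -1)
layer 2 (recharge) active — suppresses: (-1, 2)
layer 3 (return_home) active — suppresses: (-1, -2)
layer 4 (avoid_obstacle) active — suppresses: (-1, -2)
→ actuator (-1, -2) — from layer 4 (avoid_obstacle)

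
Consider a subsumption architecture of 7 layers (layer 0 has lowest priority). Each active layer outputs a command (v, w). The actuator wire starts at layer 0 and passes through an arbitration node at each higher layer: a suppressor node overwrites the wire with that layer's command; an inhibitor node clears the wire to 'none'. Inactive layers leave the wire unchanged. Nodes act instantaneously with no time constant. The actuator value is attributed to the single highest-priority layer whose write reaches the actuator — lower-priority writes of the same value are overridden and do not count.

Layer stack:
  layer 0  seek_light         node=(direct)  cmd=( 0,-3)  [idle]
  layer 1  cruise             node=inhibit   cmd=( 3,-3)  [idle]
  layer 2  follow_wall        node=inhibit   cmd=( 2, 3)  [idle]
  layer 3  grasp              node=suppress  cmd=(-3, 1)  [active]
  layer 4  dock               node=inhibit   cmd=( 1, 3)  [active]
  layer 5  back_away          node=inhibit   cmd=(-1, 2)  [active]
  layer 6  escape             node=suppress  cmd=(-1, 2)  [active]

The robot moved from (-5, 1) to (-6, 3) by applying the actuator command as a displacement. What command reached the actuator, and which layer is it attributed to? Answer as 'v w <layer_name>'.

displacement = (-6, 3) − (-5, 1) = (-1, 2)
layer 0 (seek_light) idle — none
layer 1 (cruise) idle — unchanged: none
layer 2 (follow_wall) idle — unchanged: none
layer 3 (grasp) active — suppresses: (-3, 1)
layer 4 (dock) active — inhibits: none
layer 5 (back_away) active — inhibits: none
layer 6 (escape) active — suppresses: (-1, 2)
→ actuator (-1, 2) — from layer 6 (escape)

-1 2 escape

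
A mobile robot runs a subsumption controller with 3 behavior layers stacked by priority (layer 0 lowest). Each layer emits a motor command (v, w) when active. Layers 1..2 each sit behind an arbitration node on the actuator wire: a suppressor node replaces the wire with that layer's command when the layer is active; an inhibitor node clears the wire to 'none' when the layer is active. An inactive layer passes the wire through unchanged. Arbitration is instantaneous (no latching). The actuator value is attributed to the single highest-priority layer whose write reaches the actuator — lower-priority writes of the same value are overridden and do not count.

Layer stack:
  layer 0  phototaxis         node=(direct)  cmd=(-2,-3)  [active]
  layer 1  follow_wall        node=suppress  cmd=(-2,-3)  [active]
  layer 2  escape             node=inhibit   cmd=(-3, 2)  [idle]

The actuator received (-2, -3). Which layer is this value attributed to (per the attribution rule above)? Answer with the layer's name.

follow_wall

layer 0 (phototaxis) active — direct: (-2, -3)
layer 1 (follow_wall) active — suppresses: (-2, -3)
layer 2 (escape) idle — unchanged: (-2, -3)
→ actuator (-2, -3)
last writer: layer 1 = follow_wall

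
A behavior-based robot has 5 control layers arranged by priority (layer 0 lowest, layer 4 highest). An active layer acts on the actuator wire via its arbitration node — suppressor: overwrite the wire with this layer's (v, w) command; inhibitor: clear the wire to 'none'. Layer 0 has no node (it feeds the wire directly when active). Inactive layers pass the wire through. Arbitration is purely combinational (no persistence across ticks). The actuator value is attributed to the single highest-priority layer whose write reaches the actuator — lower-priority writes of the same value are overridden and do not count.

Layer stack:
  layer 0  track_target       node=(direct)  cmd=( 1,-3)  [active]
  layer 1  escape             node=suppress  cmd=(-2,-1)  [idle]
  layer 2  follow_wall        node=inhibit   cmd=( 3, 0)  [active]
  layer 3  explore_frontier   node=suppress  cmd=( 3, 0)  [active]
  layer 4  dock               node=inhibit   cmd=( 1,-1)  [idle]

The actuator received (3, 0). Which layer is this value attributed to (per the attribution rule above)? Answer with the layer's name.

layer 0 (track_target) active — direct: (1, -3)
layer 1 (escape) idle — unchanged: (1, -3)
layer 2 (follow_wall) active — inhibits: none
layer 3 (explore_frontier) active — suppresses: (3, 0)
layer 4 (dock) idle — unchanged: (3, 0)
→ actuator (3, 0)
last writer: layer 3 = explore_frontier

explore_frontier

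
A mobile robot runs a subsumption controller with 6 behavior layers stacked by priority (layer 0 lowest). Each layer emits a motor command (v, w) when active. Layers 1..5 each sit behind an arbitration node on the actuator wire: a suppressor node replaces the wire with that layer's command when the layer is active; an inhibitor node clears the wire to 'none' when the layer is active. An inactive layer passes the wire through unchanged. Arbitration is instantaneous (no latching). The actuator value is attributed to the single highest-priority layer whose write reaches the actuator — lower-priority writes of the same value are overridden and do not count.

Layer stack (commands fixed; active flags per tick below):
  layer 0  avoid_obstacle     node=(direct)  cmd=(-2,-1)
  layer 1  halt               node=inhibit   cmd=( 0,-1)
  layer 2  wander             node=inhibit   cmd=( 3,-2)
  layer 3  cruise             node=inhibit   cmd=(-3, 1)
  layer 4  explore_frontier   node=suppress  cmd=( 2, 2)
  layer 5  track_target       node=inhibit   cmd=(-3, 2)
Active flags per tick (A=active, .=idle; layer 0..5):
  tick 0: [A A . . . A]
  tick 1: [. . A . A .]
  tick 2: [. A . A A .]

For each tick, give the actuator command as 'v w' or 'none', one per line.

tick 0:
  L0 avoid_obstacle: active, feeds wire = (-2, -1)
  L1 halt: active, inhibitor → wire = none
  L2 wander: idle → wire stays none
  L3 cruise: idle → wire stays none
  L4 explore_frontier: idle → wire stays none
  L5 track_target: active, inhibitor → wire = none
  actuator = none
tick 1:
  L0 avoid_obstacle: idle → wire = none
  L1 halt: idle → wire stays none
  L2 wander: active, inhibitor → wire = none
  L3 cruise: idle → wire stays none
  L4 explore_frontier: active, suppressor → wire = (2, 2)
  L5 track_target: idle → wire stays (2, 2)
  actuator = (2, 2)
tick 2:
  L0 avoid_obstacle: idle → wire = none
  L1 halt: active, inhibitor → wire = none
  L2 wander: idle → wire stays none
  L3 cruise: active, inhibitor → wire = none
  L4 explore_frontier: active, suppressor → wire = (2, 2)
  L5 track_target: idle → wire stays (2, 2)
  actuator = (2, 2)

none
2 2
2 2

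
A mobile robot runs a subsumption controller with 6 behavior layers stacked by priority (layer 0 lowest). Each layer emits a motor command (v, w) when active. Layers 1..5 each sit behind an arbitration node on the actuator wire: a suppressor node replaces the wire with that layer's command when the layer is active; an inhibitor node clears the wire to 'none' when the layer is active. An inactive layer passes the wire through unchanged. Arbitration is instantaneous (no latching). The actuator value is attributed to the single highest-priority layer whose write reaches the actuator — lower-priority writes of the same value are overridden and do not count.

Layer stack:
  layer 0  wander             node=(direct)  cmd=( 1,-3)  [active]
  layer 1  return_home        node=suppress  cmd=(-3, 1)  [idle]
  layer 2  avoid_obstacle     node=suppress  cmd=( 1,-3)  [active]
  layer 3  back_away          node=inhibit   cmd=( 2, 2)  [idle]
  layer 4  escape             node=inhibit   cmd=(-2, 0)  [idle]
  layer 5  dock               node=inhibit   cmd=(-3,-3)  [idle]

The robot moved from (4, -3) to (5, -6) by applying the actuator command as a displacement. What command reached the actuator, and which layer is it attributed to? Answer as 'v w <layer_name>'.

displacement = (5, -6) − (4, -3) = (1, -3)
[0] wander on; wire := (1, -3)
[1] return_home off; pass (1, -3)
[2] avoid_obstacle on (suppress); wire := (1, -3)
[3] back_away off; pass (1, -3)
[4] escape off; pass (1, -3)
[5] dock off; pass (1, -3)
output (1, -3) — from layer 2 (avoid_obstacle)

1 -3 avoid_obstacle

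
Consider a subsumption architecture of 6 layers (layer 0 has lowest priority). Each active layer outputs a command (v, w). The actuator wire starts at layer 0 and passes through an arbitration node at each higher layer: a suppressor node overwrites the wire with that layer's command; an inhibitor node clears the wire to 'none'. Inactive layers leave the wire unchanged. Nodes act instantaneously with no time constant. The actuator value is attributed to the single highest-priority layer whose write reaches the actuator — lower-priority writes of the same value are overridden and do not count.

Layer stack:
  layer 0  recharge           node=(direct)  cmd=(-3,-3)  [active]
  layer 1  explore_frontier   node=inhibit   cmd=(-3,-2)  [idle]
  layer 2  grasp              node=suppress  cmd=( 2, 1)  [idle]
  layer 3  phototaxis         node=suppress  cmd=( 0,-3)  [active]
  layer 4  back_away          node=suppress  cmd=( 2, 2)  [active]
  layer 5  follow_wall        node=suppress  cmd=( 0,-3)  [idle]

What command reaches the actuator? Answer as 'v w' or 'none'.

2 2

[0] recharge on; wire := (-3, -3)
[1] explore_frontier off; pass (-3, -3)
[2] grasp off; pass (-3, -3)
[3] phototaxis on (suppress); wire := (0, -3)
[4] back_away on (suppress); wire := (2, 2)
[5] follow_wall off; pass (2, 2)
output (2, 2)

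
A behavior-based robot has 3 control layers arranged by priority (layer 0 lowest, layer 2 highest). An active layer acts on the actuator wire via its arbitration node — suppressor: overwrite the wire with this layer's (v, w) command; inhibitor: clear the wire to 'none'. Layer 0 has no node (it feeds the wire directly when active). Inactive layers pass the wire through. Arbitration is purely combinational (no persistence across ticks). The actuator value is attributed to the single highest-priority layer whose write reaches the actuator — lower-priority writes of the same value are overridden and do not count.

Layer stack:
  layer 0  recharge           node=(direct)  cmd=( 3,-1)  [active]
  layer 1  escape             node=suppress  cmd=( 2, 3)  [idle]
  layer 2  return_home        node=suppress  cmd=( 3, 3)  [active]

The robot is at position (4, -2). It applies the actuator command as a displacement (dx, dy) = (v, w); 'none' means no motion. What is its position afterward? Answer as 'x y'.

7 1

L0 recharge: active, feeds wire = (3, -1)
L1 escape: idle → wire stays (3, -1)
L2 return_home: active, suppressor → wire = (3, 3)
actuator = (3, 3)
position: (4, -2) + (3, 3) = (7, 1)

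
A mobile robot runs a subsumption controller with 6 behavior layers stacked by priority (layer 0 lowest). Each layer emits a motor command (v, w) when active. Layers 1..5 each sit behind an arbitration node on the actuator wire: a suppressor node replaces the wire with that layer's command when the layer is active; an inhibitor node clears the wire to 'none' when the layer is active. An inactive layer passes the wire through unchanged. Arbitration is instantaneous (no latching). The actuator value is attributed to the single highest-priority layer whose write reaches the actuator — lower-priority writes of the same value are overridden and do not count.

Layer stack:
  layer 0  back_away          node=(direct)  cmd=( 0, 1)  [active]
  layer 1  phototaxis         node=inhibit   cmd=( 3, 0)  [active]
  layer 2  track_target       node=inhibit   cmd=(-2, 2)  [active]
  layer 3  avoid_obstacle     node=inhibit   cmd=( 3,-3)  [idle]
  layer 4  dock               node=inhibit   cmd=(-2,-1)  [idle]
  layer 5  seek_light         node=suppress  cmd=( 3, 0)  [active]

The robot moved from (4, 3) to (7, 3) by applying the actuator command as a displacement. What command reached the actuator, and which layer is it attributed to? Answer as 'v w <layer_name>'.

displacement = (7, 3) − (4, 3) = (3, 0)
L0 back_away: active, feeds wire = (0, 1)
L1 phototaxis: active, inhibitor → wire = none
L2 track_target: active, inhibitor → wire = none
L3 avoid_obstacle: idle → wire stays none
L4 dock: idle → wire stays none
L5 seek_light: active, suppressor → wire = (3, 0)
actuator = (3, 0) — from layer 5 (seek_light)

3 0 seek_light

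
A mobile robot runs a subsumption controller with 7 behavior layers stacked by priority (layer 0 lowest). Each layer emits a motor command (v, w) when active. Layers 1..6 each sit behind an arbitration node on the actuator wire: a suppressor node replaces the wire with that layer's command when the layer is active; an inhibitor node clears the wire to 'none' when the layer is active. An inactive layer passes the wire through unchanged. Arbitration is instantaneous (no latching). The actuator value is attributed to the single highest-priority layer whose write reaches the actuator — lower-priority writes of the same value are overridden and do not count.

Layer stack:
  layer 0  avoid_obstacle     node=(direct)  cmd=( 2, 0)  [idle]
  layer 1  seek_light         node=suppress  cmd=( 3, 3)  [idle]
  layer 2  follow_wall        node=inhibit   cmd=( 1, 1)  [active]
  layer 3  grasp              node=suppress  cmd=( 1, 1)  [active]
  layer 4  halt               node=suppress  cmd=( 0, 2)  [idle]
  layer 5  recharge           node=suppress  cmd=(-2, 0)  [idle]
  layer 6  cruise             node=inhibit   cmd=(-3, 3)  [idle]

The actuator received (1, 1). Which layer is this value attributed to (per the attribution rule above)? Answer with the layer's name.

[0] avoid_obstacle off; wire := none
[1] seek_light off; pass none
[2] follow_wall on (inhibit); wire := none
[3] grasp on (suppress); wire := (1, 1)
[4] halt off; pass (1, 1)
[5] recharge off; pass (1, 1)
[6] cruise off; pass (1, 1)
output (1, 1)
last writer: layer 3 = grasp

grasp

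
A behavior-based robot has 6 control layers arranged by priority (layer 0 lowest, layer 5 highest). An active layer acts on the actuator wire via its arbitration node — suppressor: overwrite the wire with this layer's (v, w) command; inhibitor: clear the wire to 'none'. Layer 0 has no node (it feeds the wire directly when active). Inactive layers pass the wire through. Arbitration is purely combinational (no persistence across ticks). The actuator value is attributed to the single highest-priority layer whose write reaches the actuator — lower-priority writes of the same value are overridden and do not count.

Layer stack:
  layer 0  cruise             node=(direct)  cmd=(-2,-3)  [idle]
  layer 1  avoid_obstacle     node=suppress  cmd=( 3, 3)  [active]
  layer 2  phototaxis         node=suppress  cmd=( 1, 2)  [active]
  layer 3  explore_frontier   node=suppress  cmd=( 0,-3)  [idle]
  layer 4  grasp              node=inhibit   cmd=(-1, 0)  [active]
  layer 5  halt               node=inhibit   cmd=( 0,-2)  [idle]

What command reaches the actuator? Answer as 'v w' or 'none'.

L0 cruise: idle → wire = none
L1 avoid_obstacle: active, suppressor → wire = (3, 3)
L2 phototaxis: active, suppressor → wire = (1, 2)
L3 explore_frontier: idle → wire stays (1, 2)
L4 grasp: active, inhibitor → wire = none
L5 halt: idle → wire stays none
actuator = none

none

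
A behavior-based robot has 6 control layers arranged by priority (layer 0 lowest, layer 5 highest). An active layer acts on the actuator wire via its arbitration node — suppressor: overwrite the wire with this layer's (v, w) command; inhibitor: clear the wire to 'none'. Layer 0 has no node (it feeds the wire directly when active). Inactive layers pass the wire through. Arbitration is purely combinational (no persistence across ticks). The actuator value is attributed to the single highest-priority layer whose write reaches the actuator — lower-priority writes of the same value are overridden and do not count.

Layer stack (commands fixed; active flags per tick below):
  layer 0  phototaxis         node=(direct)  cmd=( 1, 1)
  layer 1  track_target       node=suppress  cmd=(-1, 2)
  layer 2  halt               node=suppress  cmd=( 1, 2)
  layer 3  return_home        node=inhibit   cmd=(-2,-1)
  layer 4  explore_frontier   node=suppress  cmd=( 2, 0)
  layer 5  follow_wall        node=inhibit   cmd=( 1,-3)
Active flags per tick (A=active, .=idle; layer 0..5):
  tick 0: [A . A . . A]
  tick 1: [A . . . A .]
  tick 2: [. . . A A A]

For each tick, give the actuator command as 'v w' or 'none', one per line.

none
2 0
none

tick 0:
  [0] phototaxis on; wire := (1, 1)
  [1] track_target off; pass (1, 1)
  [2] halt on (suppress); wire := (1, 2)
  [3] return_home off; pass (1, 2)
  [4] explore_frontier off; pass (1, 2)
  [5] follow_wall on (inhibit); wire := none
  output none
tick 1:
  [0] phototaxis on; wire := (1, 1)
  [1] track_target off; pass (1, 1)
  [2] halt off; pass (1, 1)
  [3] return_home off; pass (1, 1)
  [4] explore_frontier on (suppress); wire := (2, 0)
  [5] follow_wall off; pass (2, 0)
  output (2, 0)
tick 2:
  [0] phototaxis off; wire := none
  [1] track_target off; pass none
  [2] halt off; pass none
  [3] return_home on (inhibit); wire := none
  [4] explore_frontier on (suppress); wire := (2, 0)
  [5] follow_wall on (inhibit); wire := none
  output none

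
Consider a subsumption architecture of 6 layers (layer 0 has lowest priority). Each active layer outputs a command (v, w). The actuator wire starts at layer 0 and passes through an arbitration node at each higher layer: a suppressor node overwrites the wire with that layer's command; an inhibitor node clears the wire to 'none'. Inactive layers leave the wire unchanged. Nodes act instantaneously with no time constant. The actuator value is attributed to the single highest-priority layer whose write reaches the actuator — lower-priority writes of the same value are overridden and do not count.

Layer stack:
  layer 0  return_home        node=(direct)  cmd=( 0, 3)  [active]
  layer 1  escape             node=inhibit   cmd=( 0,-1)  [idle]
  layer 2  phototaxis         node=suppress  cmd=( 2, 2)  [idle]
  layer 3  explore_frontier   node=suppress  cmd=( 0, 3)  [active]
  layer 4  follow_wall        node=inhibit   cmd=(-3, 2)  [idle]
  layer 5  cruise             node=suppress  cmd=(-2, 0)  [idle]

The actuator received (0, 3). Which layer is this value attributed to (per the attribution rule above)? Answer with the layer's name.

explore_frontier

L0 return_home: active, feeds wire = (0, 3)
L1 escape: idle → wire stays (0, 3)
L2 phototaxis: idle → wire stays (0, 3)
L3 explore_frontier: active, suppressor → wire = (0, 3)
L4 follow_wall: idle → wire stays (0, 3)
L5 cruise: idle → wire stays (0, 3)
actuator = (0, 3)
last writer: layer 3 = explore_frontier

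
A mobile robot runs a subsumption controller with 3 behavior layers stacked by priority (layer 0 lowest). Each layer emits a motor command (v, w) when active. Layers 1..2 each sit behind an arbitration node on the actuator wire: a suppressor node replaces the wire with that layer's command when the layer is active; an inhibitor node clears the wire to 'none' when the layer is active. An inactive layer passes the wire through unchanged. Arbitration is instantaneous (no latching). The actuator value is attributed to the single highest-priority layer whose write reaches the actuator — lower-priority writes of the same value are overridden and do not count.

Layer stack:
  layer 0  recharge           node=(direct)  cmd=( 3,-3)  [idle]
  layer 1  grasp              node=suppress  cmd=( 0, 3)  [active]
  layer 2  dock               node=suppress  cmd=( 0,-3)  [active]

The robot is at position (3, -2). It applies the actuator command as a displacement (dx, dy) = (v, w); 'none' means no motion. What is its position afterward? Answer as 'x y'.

[0] recharge off; wire := none
[1] grasp on (suppress); wire := (0, 3)
[2] dock on (suppress); wire := (0, -3)
output (0, -3)
position: (3, -2) + (0, -3) = (3, -5)

3 -5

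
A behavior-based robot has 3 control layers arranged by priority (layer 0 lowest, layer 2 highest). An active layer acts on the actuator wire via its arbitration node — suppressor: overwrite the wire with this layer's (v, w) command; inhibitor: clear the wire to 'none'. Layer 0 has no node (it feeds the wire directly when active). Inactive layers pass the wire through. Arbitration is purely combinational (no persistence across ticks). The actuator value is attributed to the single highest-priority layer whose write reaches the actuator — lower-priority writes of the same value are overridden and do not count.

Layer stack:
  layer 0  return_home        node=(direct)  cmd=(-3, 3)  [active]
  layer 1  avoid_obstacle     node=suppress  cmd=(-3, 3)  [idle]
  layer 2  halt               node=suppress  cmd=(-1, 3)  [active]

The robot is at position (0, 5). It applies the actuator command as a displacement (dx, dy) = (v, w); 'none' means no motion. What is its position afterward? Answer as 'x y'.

L0 return_home: active, feeds wire = (-3, 3)
L1 avoid_obstacle: idle → wire stays (-3, 3)
L2 halt: active, suppressor → wire = (-1, 3)
actuator = (-1, 3)
position: (0, 5) + (-1, 3) = (-1, 8)

-1 8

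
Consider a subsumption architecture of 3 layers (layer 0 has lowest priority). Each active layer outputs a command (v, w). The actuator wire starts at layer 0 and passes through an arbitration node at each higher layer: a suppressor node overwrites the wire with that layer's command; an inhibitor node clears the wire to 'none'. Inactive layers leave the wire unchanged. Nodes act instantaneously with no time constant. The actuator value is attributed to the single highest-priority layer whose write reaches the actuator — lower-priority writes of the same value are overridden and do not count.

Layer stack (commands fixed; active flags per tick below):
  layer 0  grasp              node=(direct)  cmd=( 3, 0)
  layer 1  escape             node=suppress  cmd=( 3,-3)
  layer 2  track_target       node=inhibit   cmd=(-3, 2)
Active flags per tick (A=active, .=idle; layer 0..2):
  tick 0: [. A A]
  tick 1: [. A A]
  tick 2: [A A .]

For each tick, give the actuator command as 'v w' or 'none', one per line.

none
none
3 -3

tick 0:
  L0 grasp: idle → wire = none
  L1 escape: active, suppressor → wire = (3, -3)
  L2 track_target: active, inhibitor → wire = none
  actuator = none
tick 1:
  L0 grasp: idle → wire = none
  L1 escape: active, suppressor → wire = (3, -3)
  L2 track_target: active, inhibitor → wire = none
  actuator = none
tick 2:
  L0 grasp: active, feeds wire = (3, 0)
  L1 escape: active, suppressor → wire = (3, -3)
  L2 track_target: idle → wire stays (3, -3)
  actuator = (3, -3)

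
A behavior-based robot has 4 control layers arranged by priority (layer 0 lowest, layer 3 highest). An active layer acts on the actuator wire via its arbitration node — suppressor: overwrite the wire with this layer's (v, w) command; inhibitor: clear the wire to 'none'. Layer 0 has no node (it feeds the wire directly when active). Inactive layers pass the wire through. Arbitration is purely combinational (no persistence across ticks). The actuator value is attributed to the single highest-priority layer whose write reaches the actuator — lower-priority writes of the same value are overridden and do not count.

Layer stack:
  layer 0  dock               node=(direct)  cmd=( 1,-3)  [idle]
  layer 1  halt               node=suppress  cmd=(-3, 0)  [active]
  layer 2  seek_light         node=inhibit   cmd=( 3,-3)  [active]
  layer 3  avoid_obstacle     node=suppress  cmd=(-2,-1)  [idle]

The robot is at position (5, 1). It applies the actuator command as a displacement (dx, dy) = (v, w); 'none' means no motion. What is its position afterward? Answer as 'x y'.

[0] dock off; wire := none
[1] halt on (suppress); wire := (-3, 0)
[2] seek_light on (inhibit); wire := none
[3] avoid_obstacle off; pass none
output none
position: (5, 1) + none = (5, 1)

5 1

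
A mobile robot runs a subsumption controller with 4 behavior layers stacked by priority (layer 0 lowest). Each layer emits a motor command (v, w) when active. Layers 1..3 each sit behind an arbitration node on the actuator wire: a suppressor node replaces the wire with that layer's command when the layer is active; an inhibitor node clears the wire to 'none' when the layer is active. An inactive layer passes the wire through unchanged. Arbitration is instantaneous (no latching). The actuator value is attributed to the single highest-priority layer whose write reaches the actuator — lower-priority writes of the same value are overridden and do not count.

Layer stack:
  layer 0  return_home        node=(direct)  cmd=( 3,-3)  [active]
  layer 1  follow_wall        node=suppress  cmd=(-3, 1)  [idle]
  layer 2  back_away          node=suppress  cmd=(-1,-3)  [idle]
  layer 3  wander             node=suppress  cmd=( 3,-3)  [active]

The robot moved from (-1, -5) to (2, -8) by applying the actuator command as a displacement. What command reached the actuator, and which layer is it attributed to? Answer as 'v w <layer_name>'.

displacement = (2, -8) − (-1, -5) = (3, -3)
layer 0 (return_home) active — direct: (3, -3)
layer 1 (follow_wall) idle — unchanged: (3, -3)
layer 2 (back_away) idle — unchanged: (3, -3)
layer 3 (wander) active — suppresses: (3, -3)
→ actuator (3, -3) — from layer 3 (wander)

3 -3 wander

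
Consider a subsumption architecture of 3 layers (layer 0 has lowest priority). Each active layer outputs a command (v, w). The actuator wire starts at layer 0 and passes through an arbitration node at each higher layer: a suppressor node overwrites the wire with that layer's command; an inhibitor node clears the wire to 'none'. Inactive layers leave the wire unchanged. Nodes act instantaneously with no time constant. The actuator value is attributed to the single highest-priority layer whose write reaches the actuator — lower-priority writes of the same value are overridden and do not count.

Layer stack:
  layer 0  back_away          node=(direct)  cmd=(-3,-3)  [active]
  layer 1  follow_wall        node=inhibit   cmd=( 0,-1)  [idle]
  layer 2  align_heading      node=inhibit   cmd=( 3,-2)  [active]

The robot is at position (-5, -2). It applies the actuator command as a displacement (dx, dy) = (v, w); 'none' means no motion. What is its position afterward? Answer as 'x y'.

layer 0 (back_away) active — direct: (-3, -3)
layer 1 (follow_wall) idle — unchanged: (-3, -3)
layer 2 (align_heading) active — inhibits: none
→ actuator none
position: (-5, -2) + none = (-5, -2)

-5 -2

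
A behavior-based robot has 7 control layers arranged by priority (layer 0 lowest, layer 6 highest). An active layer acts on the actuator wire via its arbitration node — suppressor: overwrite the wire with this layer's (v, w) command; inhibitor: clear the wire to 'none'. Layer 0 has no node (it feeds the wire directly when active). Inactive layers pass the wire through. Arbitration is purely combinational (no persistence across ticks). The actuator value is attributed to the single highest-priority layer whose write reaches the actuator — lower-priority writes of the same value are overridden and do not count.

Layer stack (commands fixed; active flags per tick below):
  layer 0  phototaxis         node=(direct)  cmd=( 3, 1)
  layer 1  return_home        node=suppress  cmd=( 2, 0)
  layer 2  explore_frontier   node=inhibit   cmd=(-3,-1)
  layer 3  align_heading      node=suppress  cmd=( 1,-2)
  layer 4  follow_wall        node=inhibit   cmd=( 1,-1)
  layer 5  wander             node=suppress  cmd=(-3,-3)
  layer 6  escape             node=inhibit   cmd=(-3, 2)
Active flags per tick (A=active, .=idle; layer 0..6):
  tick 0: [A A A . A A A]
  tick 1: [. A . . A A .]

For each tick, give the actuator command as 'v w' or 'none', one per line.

tick 0:
  [0] phototaxis on; wire := (3, 1)
  [1] return_home on (suppress); wire := (2, 0)
  [2] explore_frontier on (inhibit); wire := none
  [3] align_heading off; pass none
  [4] follow_wall on (inhibit); wire := none
  [5] wander on (suppress); wire := (-3, -3)
  [6] escape on (inhibit); wire := none
  output none
tick 1:
  [0] phototaxis off; wire := none
  [1] return_home on (suppress); wire := (2, 0)
  [2] explore_frontier off; pass (2, 0)
  [3] align_heading off; pass (2, 0)
  [4] follow_wall on (inhibit); wire := none
  [5] wander on (suppress); wire := (-3, -3)
  [6] escape off; pass (-3, -3)
  output (-3, -3)

none
-3 -3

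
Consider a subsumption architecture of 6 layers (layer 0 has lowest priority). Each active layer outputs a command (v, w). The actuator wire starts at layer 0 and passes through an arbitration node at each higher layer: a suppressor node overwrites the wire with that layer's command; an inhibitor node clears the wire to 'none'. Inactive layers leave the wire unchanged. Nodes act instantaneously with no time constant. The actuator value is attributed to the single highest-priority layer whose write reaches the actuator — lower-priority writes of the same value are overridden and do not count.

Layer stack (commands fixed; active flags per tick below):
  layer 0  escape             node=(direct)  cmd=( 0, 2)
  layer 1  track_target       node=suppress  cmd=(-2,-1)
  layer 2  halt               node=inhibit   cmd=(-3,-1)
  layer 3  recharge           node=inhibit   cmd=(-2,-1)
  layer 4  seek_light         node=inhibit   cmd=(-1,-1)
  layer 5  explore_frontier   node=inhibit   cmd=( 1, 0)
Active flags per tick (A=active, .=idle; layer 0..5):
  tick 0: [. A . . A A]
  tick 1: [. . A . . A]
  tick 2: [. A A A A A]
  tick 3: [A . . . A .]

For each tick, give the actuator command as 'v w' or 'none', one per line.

none
none
none
none

tick 0:
  layer 0 (escape) idle — none
  layer 1 (track_target) active — suppresses: (-2, -1)
  layer 2 (halt) idle — unchanged: (-2, -1)
  layer 3 (recharge) idle — unchanged: (-2, -1)
  layer 4 (seek_light) active — inhibits: none
  layer 5 (explore_frontier) active — inhibits: none
  → actuator none
tick 1:
  layer 0 (escape) idle — none
  layer 1 (track_target) idle — unchanged: none
  layer 2 (halt) active — inhibits: none
  layer 3 (recharge) idle — unchanged: none
  layer 4 (seek_light) idle — unchanged: none
  layer 5 (explore_frontier) active — inhibits: none
  → actuator none
tick 2:
  layer 0 (escape) idle — none
  layer 1 (track_target) active — suppresses: (-2, -1)
  layer 2 (halt) active — inhibits: none
  layer 3 (recharge) active — inhibits: none
  layer 4 (seek_light) active — inhibits: none
  layer 5 (explore_frontier) active — inhibits: none
  → actuator none
tick 3:
  layer 0 (escape) active — direct: (0, 2)
  layer 1 (track_target) idle — unchanged: (0, 2)
  layer 2 (halt) idle — unchanged: (0, 2)
  layer 3 (recharge) idle — unchanged: (0, 2)
  layer 4 (seek_light) active — inhibits: none
  layer 5 (explore_frontier) idle — unchanged: none
  → actuator none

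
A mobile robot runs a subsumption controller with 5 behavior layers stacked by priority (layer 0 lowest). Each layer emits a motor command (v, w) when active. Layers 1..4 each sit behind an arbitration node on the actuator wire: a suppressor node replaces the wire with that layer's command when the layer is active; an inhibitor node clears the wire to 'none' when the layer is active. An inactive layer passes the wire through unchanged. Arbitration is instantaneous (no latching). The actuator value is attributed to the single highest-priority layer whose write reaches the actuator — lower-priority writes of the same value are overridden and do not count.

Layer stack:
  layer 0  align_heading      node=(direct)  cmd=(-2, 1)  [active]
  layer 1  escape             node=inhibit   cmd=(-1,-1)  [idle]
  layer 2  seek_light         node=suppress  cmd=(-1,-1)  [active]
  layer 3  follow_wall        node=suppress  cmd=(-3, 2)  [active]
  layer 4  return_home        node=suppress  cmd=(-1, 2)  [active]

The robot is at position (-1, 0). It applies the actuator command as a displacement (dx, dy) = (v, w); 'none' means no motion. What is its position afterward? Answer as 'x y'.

L0 align_heading: active, feeds wire = (-2, 1)
L1 escape: idle → wire stays (-2, 1)
L2 seek_light: active, suppressor → wire = (-1, -1)
L3 follow_wall: active, suppressor → wire = (-3, 2)
L4 return_home: active, suppressor → wire = (-1, 2)
actuator = (-1, 2)
position: (-1, 0) + (-1, 2) = (-2, 2)

-2 2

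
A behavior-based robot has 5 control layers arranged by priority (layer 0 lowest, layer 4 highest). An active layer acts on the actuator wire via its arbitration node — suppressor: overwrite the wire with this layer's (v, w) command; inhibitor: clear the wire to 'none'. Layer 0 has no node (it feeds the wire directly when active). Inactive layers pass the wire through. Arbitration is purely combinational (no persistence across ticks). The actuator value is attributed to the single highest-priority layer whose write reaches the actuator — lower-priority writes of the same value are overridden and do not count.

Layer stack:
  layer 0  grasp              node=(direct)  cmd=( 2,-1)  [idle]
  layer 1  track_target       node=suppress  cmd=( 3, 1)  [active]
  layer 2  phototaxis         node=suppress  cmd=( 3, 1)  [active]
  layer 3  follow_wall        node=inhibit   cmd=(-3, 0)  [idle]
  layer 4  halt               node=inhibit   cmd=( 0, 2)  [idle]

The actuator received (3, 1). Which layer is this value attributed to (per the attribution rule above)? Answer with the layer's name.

phototaxis

L0 grasp: idle → wire = none
L1 track_target: active, suppressor → wire = (3, 1)
L2 phototaxis: active, suppressor → wire = (3, 1)
L3 follow_wall: idle → wire stays (3, 1)
L4 halt: idle → wire stays (3, 1)
actuator = (3, 1)
last writer: layer 2 = phototaxis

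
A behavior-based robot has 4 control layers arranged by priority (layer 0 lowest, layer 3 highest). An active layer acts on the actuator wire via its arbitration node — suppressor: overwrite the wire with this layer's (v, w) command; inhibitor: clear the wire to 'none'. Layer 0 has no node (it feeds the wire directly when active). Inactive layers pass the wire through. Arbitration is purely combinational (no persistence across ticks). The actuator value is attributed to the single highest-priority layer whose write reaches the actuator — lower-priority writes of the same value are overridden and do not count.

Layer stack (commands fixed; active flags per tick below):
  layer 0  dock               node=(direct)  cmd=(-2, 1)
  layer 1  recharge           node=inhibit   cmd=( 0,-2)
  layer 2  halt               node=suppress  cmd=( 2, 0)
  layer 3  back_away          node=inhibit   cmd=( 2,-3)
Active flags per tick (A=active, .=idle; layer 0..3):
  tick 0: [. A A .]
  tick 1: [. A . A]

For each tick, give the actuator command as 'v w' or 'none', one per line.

tick 0:
  [0] dock off; wire := none
  [1] recharge on (inhibit); wire := none
  [2] halt on (suppress); wire := (2, 0)
  [3] back_away off; pass (2, 0)
  output (2, 0)
tick 1:
  [0] dock off; wire := none
  [1] recharge on (inhibit); wire := none
  [2] halt off; pass none
  [3] back_away on (inhibit); wire := none
  output none

2 0
none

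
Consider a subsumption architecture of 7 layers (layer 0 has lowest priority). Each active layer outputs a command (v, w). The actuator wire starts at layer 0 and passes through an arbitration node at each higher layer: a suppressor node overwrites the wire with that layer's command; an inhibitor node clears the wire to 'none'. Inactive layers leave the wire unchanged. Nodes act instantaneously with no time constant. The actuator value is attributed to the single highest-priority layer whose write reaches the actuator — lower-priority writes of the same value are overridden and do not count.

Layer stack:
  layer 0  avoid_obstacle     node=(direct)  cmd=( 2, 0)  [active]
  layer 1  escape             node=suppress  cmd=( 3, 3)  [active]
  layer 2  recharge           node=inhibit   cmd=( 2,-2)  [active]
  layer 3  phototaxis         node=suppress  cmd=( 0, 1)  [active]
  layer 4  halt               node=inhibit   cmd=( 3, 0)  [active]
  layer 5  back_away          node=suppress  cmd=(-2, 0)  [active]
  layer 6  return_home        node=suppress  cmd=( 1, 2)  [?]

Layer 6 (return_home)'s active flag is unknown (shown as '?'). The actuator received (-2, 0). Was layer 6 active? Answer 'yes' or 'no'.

no

If layer 6 is active=yes:
  actuator would be (1, 2)
If layer 6 is active=no:
  actuator would be (-2, 0)
Observed (-2, 0), so layer 6 was idle.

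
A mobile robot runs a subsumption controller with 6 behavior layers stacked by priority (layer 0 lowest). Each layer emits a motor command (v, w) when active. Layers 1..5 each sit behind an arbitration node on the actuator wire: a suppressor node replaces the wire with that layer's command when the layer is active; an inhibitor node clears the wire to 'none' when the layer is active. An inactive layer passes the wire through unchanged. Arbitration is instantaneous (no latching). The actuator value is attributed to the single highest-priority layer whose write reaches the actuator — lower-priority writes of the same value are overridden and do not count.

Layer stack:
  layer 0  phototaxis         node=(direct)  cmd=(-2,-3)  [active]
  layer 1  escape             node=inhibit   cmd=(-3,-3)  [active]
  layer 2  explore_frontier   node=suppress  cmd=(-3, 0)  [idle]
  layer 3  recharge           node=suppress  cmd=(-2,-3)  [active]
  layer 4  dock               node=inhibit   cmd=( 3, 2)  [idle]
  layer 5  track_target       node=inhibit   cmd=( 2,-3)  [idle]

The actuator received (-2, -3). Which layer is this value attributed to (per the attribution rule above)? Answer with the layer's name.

recharge

[0] phototaxis on; wire := (-2, -3)
[1] escape on (inhibit); wire := none
[2] explore_frontier off; pass none
[3] recharge on (suppress); wire := (-2, -3)
[4] dock off; pass (-2, -3)
[5] track_target off; pass (-2, -3)
output (-2, -3)
last writer: layer 3 = recharge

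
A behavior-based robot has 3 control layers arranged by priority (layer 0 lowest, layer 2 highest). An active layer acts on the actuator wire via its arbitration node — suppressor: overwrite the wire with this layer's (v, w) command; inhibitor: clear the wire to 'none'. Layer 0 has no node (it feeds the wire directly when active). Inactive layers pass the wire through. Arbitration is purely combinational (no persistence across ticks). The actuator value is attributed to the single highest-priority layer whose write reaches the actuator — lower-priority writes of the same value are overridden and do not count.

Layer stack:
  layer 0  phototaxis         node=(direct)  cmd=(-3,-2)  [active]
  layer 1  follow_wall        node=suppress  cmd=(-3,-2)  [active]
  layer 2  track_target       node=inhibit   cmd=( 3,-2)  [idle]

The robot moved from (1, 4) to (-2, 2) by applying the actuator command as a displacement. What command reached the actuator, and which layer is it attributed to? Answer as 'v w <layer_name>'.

-3 -2 follow_wall

displacement = (-2, 2) − (1, 4) = (-3, -2)
L0 phototaxis: active, feeds wire = (-3, -2)
L1 follow_wall: active, suppressor → wire = (-3, -2)
L2 track_target: idle → wire stays (-3, -2)
actuator = (-3, -2) — from layer 1 (follow_wall)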